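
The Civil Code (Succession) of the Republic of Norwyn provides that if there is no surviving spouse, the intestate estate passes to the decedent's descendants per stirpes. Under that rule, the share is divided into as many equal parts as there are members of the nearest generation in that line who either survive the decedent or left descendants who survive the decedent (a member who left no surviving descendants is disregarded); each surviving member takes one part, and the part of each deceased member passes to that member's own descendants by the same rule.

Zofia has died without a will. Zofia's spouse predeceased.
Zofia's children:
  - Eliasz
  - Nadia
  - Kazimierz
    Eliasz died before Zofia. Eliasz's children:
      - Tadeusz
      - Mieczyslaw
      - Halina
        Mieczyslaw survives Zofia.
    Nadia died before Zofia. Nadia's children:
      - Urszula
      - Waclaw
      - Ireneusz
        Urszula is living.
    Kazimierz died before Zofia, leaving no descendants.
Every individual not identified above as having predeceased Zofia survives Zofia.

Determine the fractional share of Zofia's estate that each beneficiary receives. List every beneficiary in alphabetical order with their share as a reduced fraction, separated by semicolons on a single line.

Halina 1/6; Ireneusz 1/6; Mieczyslaw 1/6; Tadeusz 1/6; Urszula 1/6; Waclaw 1/6

There is no surviving spouse, so the entire estate passes to Zofia's descendants per stirpes.
Kazimierz left no surviving issue, so that branch lapses and is disregarded.
The estate is divided into 2 equal shares of 1/2 among Eliasz, Nadia.
Eliasz predeceased; the 1/2 allotted to Eliasz's branch passes to Eliasz's issue by representation.
The 1/2 is divided into 3 equal shares of 1/6 among Tadeusz, Mieczyslaw, Halina.
Tadeusz is living and takes 1/6.
Mieczyslaw is living and takes 1/6.
Halina is living and takes 1/6.
Nadia predeceased; the 1/2 allotted to Nadia's branch passes to Nadia's issue by representation.
The 1/2 is divided into 3 equal shares of 1/6 among Urszula, Waclaw, Ireneusz.
Urszula is living and takes 1/6.
Waclaw is living and takes 1/6.
Ireneusz is living and takes 1/6.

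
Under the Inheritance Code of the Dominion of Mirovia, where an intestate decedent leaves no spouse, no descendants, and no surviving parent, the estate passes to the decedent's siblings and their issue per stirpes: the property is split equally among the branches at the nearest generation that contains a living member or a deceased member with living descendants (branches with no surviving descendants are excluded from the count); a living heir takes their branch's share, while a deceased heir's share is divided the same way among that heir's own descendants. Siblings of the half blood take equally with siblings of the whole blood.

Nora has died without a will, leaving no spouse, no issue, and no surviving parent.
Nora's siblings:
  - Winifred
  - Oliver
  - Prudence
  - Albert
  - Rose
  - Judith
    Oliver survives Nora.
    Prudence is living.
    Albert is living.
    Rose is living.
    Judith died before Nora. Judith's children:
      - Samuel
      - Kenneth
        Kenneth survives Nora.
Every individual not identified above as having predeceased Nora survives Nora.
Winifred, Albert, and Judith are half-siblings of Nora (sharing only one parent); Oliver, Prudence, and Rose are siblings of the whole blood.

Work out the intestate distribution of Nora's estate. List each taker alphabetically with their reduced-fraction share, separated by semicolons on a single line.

Albert 1/6; Kenneth 1/12; Oliver 1/6; Prudence 1/6; Rose 1/6; Samuel 1/12; Winifred 1/6

No spouse, descendants, or parent survives, so the estate passes to Nora's siblings per stirpes.
Half-blood and whole-blood siblings take equally under the stated rule.
The estate is divided into 6 equal shares of 1/6 among Winifred, Oliver, Prudence, Albert, Rose, Judith.
Winifred is living and takes 1/6.
Oliver is living and takes 1/6.
Prudence is living and takes 1/6.
Albert is living and takes 1/6.
Rose is living and takes 1/6.
Judith predeceased; the 1/6 allotted to Judith's branch passes to Judith's issue by representation.
The 1/6 is divided into 2 equal shares of 1/12 among Samuel, Kenneth.
Samuel is living and takes 1/12.
Kenneth is living and takes 1/12.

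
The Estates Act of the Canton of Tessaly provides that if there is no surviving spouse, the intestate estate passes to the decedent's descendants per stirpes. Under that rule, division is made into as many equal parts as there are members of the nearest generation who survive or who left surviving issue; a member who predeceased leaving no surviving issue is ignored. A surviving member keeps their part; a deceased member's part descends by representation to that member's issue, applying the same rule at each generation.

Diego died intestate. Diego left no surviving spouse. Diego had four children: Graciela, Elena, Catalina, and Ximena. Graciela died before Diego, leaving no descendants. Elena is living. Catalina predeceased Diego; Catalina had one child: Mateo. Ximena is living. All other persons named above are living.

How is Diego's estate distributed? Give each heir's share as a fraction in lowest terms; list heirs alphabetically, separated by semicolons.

There is no surviving spouse, so the entire estate passes to Diego's descendants per stirpes.
Graciela left no surviving issue, so that branch lapses and is disregarded.
The estate is divided into 3 equal shares of 1/3 among Elena, Catalina, Ximena.
Elena is living and takes 1/3.
Catalina predeceased; the 1/3 allotted to Catalina's branch passes to Catalina's issue by representation.
Mateo is the sole taker at this level and receives the full 1/3.
Ximena is living and takes 1/3.

Elena 1/3; Mateo 1/3; Ximena 1/3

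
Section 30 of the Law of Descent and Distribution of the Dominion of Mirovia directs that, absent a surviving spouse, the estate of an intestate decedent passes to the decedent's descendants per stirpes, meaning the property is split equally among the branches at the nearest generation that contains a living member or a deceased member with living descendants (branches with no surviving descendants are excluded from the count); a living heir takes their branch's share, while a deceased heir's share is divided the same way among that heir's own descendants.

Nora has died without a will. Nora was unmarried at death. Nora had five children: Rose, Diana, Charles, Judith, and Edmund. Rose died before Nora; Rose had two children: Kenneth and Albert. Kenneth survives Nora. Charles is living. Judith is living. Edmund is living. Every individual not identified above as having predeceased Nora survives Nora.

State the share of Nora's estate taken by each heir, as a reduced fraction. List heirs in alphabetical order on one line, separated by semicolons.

Albert 1/10; Charles 1/5; Diana 1/5; Edmund 1/5; Judith 1/5; Kenneth 1/10

There is no surviving spouse, so the entire estate passes to Nora's descendants per stirpes.
The estate is divided into 5 equal shares of 1/5 among Rose, Diana, Charles, Judith, Edmund.
Rose predeceased; the 1/5 allotted to Rose's branch passes to Rose's issue by representation.
The 1/5 is divided into 2 equal shares of 1/10 among Kenneth, Albert.
Kenneth is living and takes 1/10.
Albert is living and takes 1/10.
Diana is living and takes 1/5.
Charles is living and takes 1/5.
Judith is living and takes 1/5.
Edmund is living and takes 1/5.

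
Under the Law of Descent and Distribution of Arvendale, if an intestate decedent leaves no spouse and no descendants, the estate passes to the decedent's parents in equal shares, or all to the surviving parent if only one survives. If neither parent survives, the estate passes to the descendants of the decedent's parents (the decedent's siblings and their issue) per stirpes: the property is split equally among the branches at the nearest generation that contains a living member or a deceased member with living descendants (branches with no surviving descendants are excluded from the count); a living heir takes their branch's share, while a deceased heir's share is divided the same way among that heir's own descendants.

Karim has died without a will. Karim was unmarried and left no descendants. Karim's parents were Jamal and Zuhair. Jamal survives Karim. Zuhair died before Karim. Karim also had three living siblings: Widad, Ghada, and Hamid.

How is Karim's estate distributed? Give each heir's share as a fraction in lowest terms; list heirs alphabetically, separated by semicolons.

Only one parent, Jamal, survives, so Jamal takes the entire estate. The siblings take nothing because a surviving parent has priority.

Jamal 1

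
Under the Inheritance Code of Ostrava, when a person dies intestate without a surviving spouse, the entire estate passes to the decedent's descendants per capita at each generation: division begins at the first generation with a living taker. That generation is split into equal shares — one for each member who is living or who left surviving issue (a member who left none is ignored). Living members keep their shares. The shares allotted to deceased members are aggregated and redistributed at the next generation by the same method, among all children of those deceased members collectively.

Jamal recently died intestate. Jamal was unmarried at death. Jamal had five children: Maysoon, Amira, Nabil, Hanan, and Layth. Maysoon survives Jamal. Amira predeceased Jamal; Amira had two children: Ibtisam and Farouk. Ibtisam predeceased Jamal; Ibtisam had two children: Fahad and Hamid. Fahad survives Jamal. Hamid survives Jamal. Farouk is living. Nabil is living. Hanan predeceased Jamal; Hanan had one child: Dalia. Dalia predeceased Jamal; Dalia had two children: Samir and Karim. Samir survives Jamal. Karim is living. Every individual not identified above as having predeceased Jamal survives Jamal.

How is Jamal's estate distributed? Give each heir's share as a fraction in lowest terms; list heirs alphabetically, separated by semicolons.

There is no surviving spouse, so the entire estate passes to Jamal's descendants per capita at each generation.
At generation 1 (Maysoon, Amira, Nabil, Hanan, Layth) there are 5 shares of (1)/5 = 1/5 each.
Living: Maysoon, Nabil, and Layth — each takes 1/5.
Deceased: Amira and Hanan. Their combined 2/5 is pooled and carried to generation 2.
At generation 2 (Ibtisam, Farouk, Dalia) there are 3 shares of (2/5)/3 = 2/15 each.
Living: Farouk — each takes 2/15.
Deceased: Ibtisam and Dalia. Their combined 4/15 is pooled and carried to generation 3.
At generation 3 (Fahad, Hamid, Samir, Karim) there are 4 shares of (4/15)/4 = 1/15 each.
Living: Fahad, Hamid, Samir, and Karim — each takes 1/15.

Fahad 1/15; Farouk 2/15; Hamid 1/15; Karim 1/15; Layth 1/5; Maysoon 1/5; Nabil 1/5; Samir 1/15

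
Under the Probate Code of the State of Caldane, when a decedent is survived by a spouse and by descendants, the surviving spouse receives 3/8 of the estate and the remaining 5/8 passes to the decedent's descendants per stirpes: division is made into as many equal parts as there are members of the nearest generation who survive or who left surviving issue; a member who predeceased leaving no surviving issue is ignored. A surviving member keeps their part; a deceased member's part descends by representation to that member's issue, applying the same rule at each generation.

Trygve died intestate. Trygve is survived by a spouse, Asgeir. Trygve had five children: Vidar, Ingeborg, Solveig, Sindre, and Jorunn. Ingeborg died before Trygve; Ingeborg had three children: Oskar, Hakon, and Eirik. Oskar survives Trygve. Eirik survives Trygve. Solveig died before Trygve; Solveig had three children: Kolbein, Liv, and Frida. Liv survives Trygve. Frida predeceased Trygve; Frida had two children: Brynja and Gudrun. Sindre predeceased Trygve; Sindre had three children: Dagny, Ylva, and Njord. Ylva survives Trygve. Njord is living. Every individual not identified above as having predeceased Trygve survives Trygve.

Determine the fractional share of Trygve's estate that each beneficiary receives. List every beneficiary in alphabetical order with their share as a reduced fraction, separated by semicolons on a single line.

Asgeir, as surviving spouse, takes 3/8.
The remaining 5/8 passes to Trygve's descendants per stirpes.
The 5/8 is divided into 5 equal shares of 1/8 among Vidar, Ingeborg, Solveig, Sindre, Jorunn.
Vidar is living and takes 1/8.
Ingeborg predeceased; the 1/8 allotted to Ingeborg's branch passes to Ingeborg's issue by representation.
The 1/8 is divided into 3 equal shares of 1/24 among Oskar, Hakon, Eirik.
Oskar is living and takes 1/24.
Hakon is living and takes 1/24.
Eirik is living and takes 1/24.
Solveig predeceased; the 1/8 allotted to Solveig's branch passes to Solveig's issue by representation.
The 1/8 is divided into 3 equal shares of 1/24 among Kolbein, Liv, Frida.
Kolbein is living and takes 1/24.
Liv is living and takes 1/24.
Frida predeceased; the 1/24 allotted to Frida's branch passes to Frida's issue by representation.
The 1/24 is divided into 2 equal shares of 1/48 among Brynja, Gudrun.
Brynja is living and takes 1/48.
Gudrun is living and takes 1/48.
Sindre predeceased; the 1/8 allotted to Sindre's branch passes to Sindre's issue by representation.
The 1/8 is divided into 3 equal shares of 1/24 among Dagny, Ylva, Njord.
Dagny is living and takes 1/24.
Ylva is living and takes 1/24.
Njord is living and takes 1/24.
Jorunn is living and takes 1/8.

Asgeir 3/8; Brynja 1/48; Dagny 1/24; Eirik 1/24; Gudrun 1/48; Hakon 1/24; Jorunn 1/8; Kolbein 1/24; Liv 1/24; Njord 1/24; Oskar 1/24; Vidar 1/8; Ylva 1/24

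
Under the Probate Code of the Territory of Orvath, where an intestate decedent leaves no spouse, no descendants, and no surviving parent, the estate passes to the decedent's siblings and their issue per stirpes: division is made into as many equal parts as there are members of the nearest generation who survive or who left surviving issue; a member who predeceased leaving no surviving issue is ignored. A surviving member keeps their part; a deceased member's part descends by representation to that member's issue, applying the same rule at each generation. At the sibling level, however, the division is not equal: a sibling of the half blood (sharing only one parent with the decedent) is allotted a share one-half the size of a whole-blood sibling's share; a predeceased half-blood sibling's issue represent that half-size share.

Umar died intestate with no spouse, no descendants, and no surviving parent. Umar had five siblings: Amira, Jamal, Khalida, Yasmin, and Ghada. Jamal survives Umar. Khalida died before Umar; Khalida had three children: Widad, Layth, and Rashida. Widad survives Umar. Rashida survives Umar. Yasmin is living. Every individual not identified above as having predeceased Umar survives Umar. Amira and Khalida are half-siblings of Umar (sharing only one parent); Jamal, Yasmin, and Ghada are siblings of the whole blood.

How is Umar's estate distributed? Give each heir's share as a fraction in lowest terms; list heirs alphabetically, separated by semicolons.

Amira 1/8; Ghada 1/4; Jamal 1/4; Layth 1/24; Rashida 1/24; Widad 1/24; Yasmin 1/4

No spouse, descendants, or parent survives, so the estate passes to Umar's siblings per stirpes.
Half-blood siblings count for one-half the weight of whole-blood siblings at the initial division.
Dividing 1 in proportion to weights (total weight 4): Amira (weight 1/2) → 1/8; Jamal (weight 1) → 1/4; Khalida (weight 1/2) → 1/8; Yasmin (weight 1) → 1/4; Ghada (weight 1) → 1/4.
Amira is living and takes 1/8.
Jamal is living and takes 1/4.
Khalida predeceased; the 1/8 allotted to Khalida's branch passes to Khalida's issue by representation.
The 1/8 is divided into 3 equal shares of 1/24 among Widad, Layth, Rashida.
Widad is living and takes 1/24.
Layth is living and takes 1/24.
Rashida is living and takes 1/24.
Yasmin is living and takes 1/4.
Ghada is living and takes 1/4.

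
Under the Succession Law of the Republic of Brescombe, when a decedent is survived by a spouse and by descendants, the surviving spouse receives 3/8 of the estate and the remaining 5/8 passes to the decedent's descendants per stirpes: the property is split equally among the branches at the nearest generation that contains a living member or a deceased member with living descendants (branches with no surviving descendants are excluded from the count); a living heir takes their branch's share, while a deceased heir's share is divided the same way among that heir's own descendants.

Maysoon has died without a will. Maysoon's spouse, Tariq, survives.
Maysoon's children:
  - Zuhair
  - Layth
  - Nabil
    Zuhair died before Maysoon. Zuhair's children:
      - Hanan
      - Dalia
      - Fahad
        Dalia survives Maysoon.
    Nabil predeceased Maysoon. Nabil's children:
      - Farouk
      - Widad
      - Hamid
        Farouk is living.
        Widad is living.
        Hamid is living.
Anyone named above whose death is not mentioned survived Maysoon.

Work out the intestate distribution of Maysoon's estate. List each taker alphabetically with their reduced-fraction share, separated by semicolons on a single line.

Tariq, as surviving spouse, takes 3/8.
The remaining 5/8 passes to Maysoon's descendants per stirpes.
The 5/8 is divided into 3 equal shares of 5/24 among Zuhair, Layth, Nabil.
Zuhair predeceased; the 5/24 allotted to Zuhair's branch passes to Zuhair's issue by representation.
The 5/24 is divided into 3 equal shares of 5/72 among Hanan, Dalia, Fahad.
Hanan is living and takes 5/72.
Dalia is living and takes 5/72.
Fahad is living and takes 5/72.
Layth is living and takes 5/24.
Nabil predeceased; the 5/24 allotted to Nabil's branch passes to Nabil's issue by representation.
The 5/24 is divided into 3 equal shares of 5/72 among Farouk, Widad, Hamid.
Farouk is living and takes 5/72.
Widad is living and takes 5/72.
Hamid is living and takes 5/72.

Dalia 5/72; Fahad 5/72; Farouk 5/72; Hamid 5/72; Hanan 5/72; Layth 5/24; Tariq 3/8; Widad 5/72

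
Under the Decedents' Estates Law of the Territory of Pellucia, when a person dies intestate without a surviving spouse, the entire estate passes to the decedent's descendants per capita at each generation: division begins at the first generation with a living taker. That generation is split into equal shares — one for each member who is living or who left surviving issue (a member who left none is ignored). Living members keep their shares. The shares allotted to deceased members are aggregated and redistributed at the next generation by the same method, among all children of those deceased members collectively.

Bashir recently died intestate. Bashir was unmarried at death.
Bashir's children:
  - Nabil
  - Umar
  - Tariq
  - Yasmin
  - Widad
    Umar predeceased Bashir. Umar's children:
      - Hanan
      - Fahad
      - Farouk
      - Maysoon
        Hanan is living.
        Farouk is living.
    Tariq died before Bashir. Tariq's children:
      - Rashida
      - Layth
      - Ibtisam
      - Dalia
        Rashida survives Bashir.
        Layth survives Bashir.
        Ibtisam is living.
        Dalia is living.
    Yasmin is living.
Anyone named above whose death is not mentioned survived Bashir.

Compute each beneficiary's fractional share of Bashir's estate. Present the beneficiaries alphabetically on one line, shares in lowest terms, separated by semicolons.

Dalia 1/20; Fahad 1/20; Farouk 1/20; Hanan 1/20; Ibtisam 1/20; Layth 1/20; Maysoon 1/20; Nabil 1/5; Rashida 1/20; Widad 1/5; Yasmin 1/5

There is no surviving spouse, so the entire estate passes to Bashir's descendants per capita at each generation.
At generation 1 (Nabil, Umar, Tariq, Yasmin, Widad) there are 5 shares of (1)/5 = 1/5 each.
Living: Nabil, Yasmin, and Widad — each takes 1/5.
Deceased: Umar and Tariq. Their combined 2/5 is pooled and carried to generation 2.
At generation 2 (Hanan, Fahad, Farouk, Maysoon, Rashida, Layth, Ibtisam, Dalia) there are 8 shares of (2/5)/8 = 1/20 each.
Living: Hanan, Fahad, Farouk, Maysoon, Rashida, Layth, Ibtisam, and Dalia — each takes 1/20.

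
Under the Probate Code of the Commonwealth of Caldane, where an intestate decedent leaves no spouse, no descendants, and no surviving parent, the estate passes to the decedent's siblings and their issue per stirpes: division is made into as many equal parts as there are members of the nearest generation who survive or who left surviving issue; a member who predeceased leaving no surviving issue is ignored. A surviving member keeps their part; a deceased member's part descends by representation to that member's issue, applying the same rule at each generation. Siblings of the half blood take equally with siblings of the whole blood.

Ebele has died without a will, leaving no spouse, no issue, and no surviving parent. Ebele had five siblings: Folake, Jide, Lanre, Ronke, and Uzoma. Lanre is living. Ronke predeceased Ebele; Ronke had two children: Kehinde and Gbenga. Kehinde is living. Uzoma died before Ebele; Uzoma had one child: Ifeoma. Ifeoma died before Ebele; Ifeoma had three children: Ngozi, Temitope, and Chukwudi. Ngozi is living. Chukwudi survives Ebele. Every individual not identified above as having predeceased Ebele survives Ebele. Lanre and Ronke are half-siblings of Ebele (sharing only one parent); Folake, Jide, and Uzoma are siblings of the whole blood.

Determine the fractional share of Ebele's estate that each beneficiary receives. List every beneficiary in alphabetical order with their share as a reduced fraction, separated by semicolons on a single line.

Chukwudi 1/15; Folake 1/5; Gbenga 1/10; Jide 1/5; Kehinde 1/10; Lanre 1/5; Ngozi 1/15; Temitope 1/15

No spouse, descendants, or parent survives, so the estate passes to Ebele's siblings per stirpes.
Half-blood and whole-blood siblings take equally under the stated rule.
The estate is divided into 5 equal shares of 1/5 among Folake, Jide, Lanre, Ronke, Uzoma.
Folake is living and takes 1/5.
Jide is living and takes 1/5.
Lanre is living and takes 1/5.
Ronke predeceased; the 1/5 allotted to Ronke's branch passes to Ronke's issue by representation.
The 1/5 is divided into 2 equal shares of 1/10 among Kehinde, Gbenga.
Kehinde is living and takes 1/10.
Gbenga is living and takes 1/10.
Uzoma predeceased; the 1/5 allotted to Uzoma's branch passes to Uzoma's issue by representation.
Ifeoma's line is the sole branch at this level, so the full 1/5 passes to Ifeoma's issue by representation.
The 1/5 is divided into 3 equal shares of 1/15 among Ngozi, Temitope, Chukwudi.
Ngozi is living and takes 1/15.
Temitope is living and takes 1/15.
Chukwudi is living and takes 1/15.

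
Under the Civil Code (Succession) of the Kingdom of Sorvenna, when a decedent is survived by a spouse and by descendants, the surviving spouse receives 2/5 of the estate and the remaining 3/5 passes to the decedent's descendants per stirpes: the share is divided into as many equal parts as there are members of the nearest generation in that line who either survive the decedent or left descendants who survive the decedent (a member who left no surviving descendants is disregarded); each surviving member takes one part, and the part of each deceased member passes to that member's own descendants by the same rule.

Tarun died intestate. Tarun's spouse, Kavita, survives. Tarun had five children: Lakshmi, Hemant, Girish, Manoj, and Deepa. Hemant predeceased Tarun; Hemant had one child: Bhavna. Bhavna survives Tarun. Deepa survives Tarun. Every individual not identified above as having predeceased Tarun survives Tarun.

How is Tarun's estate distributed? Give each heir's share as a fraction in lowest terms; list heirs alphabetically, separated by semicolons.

Kavita, as surviving spouse, takes 2/5.
The remaining 3/5 passes to Tarun's descendants per stirpes.
The 3/5 is divided into 5 equal shares of 3/25 among Lakshmi, Hemant, Girish, Manoj, Deepa.
Lakshmi is living and takes 3/25.
Hemant predeceased; the 3/25 allotted to Hemant's branch passes to Hemant's issue by representation.
Bhavna is the sole taker at this level and receives the full 3/25.
Girish is living and takes 3/25.
Manoj is living and takes 3/25.
Deepa is living and takes 3/25.

Bhavna 3/25; Deepa 3/25; Girish 3/25; Kavita 2/5; Lakshmi 3/25; Manoj 3/25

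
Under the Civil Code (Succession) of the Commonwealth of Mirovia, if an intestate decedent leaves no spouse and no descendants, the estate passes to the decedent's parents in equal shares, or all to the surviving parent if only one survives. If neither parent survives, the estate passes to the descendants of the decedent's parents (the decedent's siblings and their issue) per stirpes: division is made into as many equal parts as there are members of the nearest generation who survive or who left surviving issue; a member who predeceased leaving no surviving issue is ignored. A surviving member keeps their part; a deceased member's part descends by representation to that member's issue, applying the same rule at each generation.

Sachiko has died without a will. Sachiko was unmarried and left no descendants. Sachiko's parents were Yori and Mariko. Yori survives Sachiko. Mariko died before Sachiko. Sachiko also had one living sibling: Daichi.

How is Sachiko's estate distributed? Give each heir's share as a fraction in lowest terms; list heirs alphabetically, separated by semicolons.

Only one parent, Yori, survives, so Yori takes the entire estate. The siblings take nothing because a surviving parent has priority.

Yori 1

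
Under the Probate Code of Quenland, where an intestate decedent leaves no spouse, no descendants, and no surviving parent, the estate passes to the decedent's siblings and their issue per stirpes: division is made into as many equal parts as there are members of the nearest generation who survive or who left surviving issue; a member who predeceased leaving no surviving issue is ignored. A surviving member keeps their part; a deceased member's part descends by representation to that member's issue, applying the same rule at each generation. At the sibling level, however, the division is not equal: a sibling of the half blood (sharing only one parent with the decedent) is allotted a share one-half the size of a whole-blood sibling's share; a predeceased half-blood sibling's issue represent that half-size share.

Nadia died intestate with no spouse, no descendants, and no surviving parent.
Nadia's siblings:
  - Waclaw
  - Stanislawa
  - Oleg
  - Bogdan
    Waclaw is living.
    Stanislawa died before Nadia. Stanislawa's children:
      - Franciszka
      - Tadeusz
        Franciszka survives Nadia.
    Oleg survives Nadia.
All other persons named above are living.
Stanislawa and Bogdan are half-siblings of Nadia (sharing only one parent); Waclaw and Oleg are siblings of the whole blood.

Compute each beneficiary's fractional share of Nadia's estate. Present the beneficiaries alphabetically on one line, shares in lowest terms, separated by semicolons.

Bogdan 1/6; Franciszka 1/12; Oleg 1/3; Tadeusz 1/12; Waclaw 1/3

No spouse, descendants, or parent survives, so the estate passes to Nadia's siblings per stirpes.
Half-blood siblings count for one-half the weight of whole-blood siblings at the initial division.
Dividing 1 in proportion to weights (total weight 3): Waclaw (weight 1) → 1/3; Stanislawa (weight 1/2) → 1/6; Oleg (weight 1) → 1/3; Bogdan (weight 1/2) → 1/6.
Waclaw is living and takes 1/3.
Stanislawa predeceased; the 1/6 allotted to Stanislawa's branch passes to Stanislawa's issue by representation.
The 1/6 is divided into 2 equal shares of 1/12 among Franciszka, Tadeusz.
Franciszka is living and takes 1/12.
Tadeusz is living and takes 1/12.
Oleg is living and takes 1/3.
Bogdan is living and takes 1/6.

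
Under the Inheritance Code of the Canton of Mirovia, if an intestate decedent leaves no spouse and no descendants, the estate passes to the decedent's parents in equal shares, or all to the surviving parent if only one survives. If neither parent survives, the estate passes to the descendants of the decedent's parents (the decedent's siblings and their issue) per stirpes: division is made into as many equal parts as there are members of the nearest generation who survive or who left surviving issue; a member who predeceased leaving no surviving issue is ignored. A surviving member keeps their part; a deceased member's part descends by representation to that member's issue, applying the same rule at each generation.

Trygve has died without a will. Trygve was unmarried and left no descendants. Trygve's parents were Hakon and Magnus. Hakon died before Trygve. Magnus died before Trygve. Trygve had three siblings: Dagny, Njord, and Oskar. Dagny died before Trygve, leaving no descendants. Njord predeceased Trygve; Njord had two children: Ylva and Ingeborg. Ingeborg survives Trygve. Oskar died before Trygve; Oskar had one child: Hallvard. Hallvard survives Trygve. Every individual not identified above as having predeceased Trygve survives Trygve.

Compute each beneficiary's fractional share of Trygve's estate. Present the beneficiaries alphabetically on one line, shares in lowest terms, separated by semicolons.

Hallvard 1/2; Ingeborg 1/4; Ylva 1/4

Neither parent survives and there are no descendants, so the estate passes to Trygve's siblings and their issue per stirpes.
Dagny left no surviving issue, so that branch lapses and is disregarded.
The estate is divided into 2 equal shares of 1/2 among Njord, Oskar.
Njord predeceased; the 1/2 allotted to Njord's branch passes to Njord's issue by representation.
The 1/2 is divided into 2 equal shares of 1/4 among Ylva, Ingeborg.
Ylva is living and takes 1/4.
Ingeborg is living and takes 1/4.
Oskar predeceased; the 1/2 allotted to Oskar's branch passes to Oskar's issue by representation.
Hallvard is the sole taker at this level and receives the full 1/2.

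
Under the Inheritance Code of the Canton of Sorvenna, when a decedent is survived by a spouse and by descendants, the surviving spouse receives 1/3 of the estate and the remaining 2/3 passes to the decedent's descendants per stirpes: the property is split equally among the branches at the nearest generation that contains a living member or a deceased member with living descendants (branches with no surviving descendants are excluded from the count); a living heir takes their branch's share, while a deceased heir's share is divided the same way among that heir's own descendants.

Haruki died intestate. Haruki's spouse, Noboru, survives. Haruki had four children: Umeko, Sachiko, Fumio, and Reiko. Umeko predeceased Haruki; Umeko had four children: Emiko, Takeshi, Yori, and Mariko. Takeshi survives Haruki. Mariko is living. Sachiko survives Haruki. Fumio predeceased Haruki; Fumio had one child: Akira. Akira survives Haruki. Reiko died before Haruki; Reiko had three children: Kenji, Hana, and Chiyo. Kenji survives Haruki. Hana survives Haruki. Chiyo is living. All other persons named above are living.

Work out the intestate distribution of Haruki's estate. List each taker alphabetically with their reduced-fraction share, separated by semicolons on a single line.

Akira 1/6; Chiyo 1/18; Emiko 1/24; Hana 1/18; Kenji 1/18; Mariko 1/24; Noboru 1/3; Sachiko 1/6; Takeshi 1/24; Yori 1/24

Noboru, as surviving spouse, takes 1/3.
The remaining 2/3 passes to Haruki's descendants per stirpes.
The 2/3 is divided into 4 equal shares of 1/6 among Umeko, Sachiko, Fumio, Reiko.
Umeko predeceased; the 1/6 allotted to Umeko's branch passes to Umeko's issue by representation.
The 1/6 is divided into 4 equal shares of 1/24 among Emiko, Takeshi, Yori, Mariko.
Emiko is living and takes 1/24.
Takeshi is living and takes 1/24.
Yori is living and takes 1/24.
Mariko is living and takes 1/24.
Sachiko is living and takes 1/6.
Fumio predeceased; the 1/6 allotted to Fumio's branch passes to Fumio's issue by representation.
Akira is the sole taker at this level and receives the full 1/6.
Reiko predeceased; the 1/6 allotted to Reiko's branch passes to Reiko's issue by representation.
The 1/6 is divided into 3 equal shares of 1/18 among Kenji, Hana, Chiyo.
Kenji is living and takes 1/18.
Hana is living and takes 1/18.
Chiyo is living and takes 1/18.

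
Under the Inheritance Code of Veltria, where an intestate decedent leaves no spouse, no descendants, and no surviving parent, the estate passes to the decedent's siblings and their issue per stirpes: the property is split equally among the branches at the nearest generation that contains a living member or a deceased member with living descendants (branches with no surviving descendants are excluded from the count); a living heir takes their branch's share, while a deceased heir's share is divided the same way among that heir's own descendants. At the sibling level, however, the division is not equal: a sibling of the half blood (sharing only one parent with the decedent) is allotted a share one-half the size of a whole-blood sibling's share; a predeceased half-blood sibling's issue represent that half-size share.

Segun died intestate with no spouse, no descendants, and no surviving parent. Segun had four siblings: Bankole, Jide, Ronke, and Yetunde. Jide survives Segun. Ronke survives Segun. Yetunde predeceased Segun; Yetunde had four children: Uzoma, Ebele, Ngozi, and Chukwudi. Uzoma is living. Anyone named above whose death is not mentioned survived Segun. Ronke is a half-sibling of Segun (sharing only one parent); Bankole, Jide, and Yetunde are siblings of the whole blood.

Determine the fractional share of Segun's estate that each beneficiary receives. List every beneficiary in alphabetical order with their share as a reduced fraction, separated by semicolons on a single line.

Bankole 2/7; Chukwudi 1/14; Ebele 1/14; Jide 2/7; Ngozi 1/14; Ronke 1/7; Uzoma 1/14

No spouse, descendants, or parent survives, so the estate passes to Segun's siblings per stirpes.
Half-blood siblings count for one-half the weight of whole-blood siblings at the initial division.
Dividing 1 in proportion to weights (total weight 7/2): Bankole (weight 1) → 2/7; Jide (weight 1) → 2/7; Ronke (weight 1/2) → 1/7; Yetunde (weight 1) → 2/7.
Bankole is living and takes 2/7.
Jide is living and takes 2/7.
Ronke is living and takes 1/7.
Yetunde predeceased; the 2/7 allotted to Yetunde's branch passes to Yetunde's issue by representation.
The 2/7 is divided into 4 equal shares of 1/14 among Uzoma, Ebele, Ngozi, Chukwudi.
Uzoma is living and takes 1/14.
Ebele is living and takes 1/14.
Ngozi is living and takes 1/14.
Chukwudi is living and takes 1/14.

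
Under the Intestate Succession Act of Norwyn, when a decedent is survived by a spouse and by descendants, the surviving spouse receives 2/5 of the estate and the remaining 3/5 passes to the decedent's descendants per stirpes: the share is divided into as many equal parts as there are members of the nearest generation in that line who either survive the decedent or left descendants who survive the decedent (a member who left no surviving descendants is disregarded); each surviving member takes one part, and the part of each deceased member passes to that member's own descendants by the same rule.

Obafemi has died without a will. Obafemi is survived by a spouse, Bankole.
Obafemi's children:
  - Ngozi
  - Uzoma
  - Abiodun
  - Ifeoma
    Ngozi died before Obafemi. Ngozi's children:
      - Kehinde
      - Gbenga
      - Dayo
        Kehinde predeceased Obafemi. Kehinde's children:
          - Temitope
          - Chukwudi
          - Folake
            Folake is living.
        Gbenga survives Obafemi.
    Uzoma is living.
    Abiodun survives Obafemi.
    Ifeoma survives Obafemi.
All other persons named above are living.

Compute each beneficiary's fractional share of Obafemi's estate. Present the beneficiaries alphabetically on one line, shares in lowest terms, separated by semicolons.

Bankole, as surviving spouse, takes 2/5.
The remaining 3/5 passes to Obafemi's descendants per stirpes.
The 3/5 is divided into 4 equal shares of 3/20 among Ngozi, Uzoma, Abiodun, Ifeoma.
Ngozi predeceased; the 3/20 allotted to Ngozi's branch passes to Ngozi's issue by representation.
The 3/20 is divided into 3 equal shares of 1/20 among Kehinde, Gbenga, Dayo.
Kehinde predeceased; the 1/20 allotted to Kehinde's branch passes to Kehinde's issue by representation.
The 1/20 is divided into 3 equal shares of 1/60 among Temitope, Chukwudi, Folake.
Temitope is living and takes 1/60.
Chukwudi is living and takes 1/60.
Folake is living and takes 1/60.
Gbenga is living and takes 1/20.
Dayo is living and takes 1/20.
Uzoma is living and takes 3/20.
Abiodun is living and takes 3/20.
Ifeoma is living and takes 3/20.

Abiodun 3/20; Bankole 2/5; Chukwudi 1/60; Dayo 1/20; Folake 1/60; Gbenga 1/20; Ifeoma 3/20; Temitope 1/60; Uzoma 3/20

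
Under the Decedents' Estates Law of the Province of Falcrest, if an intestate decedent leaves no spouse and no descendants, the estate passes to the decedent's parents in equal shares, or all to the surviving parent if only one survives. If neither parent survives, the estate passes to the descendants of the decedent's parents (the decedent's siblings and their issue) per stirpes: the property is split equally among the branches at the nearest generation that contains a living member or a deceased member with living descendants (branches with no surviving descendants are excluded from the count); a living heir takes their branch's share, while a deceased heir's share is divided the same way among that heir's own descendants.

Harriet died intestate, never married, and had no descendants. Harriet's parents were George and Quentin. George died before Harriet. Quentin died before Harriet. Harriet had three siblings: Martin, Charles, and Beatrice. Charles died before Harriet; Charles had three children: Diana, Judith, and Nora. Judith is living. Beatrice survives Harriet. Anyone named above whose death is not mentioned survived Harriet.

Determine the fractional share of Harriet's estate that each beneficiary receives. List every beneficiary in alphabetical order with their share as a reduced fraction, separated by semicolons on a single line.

Beatrice 1/3; Diana 1/9; Judith 1/9; Martin 1/3; Nora 1/9

Neither parent survives and there are no descendants, so the estate passes to Harriet's siblings and their issue per stirpes.
The estate is divided into 3 equal shares of 1/3 among Martin, Charles, Beatrice.
Martin is living and takes 1/3.
Charles predeceased; the 1/3 allotted to Charles's branch passes to Charles's issue by representation.
The 1/3 is divided into 3 equal shares of 1/9 among Diana, Judith, Nora.
Diana is living and takes 1/9.
Judith is living and takes 1/9.
Nora is living and takes 1/9.
Beatrice is living and takes 1/3.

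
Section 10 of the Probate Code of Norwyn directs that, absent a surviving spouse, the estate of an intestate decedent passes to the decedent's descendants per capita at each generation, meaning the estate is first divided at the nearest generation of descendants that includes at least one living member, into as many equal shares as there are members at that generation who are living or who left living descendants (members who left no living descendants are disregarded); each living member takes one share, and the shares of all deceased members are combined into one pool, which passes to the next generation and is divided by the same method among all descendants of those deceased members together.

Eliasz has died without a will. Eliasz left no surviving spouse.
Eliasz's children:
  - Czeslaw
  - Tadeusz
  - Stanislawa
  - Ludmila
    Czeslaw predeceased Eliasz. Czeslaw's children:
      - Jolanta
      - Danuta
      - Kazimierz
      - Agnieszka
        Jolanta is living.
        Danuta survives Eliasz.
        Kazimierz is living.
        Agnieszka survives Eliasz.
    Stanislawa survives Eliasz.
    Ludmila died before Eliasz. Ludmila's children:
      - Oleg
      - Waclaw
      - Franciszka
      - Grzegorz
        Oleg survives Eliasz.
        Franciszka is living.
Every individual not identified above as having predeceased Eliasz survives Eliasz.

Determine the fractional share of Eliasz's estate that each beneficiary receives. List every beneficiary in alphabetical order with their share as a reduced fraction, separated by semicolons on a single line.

Agnieszka 1/16; Danuta 1/16; Franciszka 1/16; Grzegorz 1/16; Jolanta 1/16; Kazimierz 1/16; Oleg 1/16; Stanislawa 1/4; Tadeusz 1/4; Waclaw 1/16

There is no surviving spouse, so the entire estate passes to Eliasz's descendants per capita at each generation.
At generation 1 (Czeslaw, Tadeusz, Stanislawa, Ludmila) there are 4 shares of (1)/4 = 1/4 each.
Living: Tadeusz and Stanislawa — each takes 1/4.
Deceased: Czeslaw and Ludmila. Their combined 1/2 is pooled and carried to generation 2.
At generation 2 (Jolanta, Danuta, Kazimierz, Agnieszka, Oleg, Waclaw, Franciszka, Grzegorz) there are 8 shares of (1/2)/8 = 1/16 each.
Living: Jolanta, Danuta, Kazimierz, Agnieszka, Oleg, Waclaw, Franciszka, and Grzegorz — each takes 1/16.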